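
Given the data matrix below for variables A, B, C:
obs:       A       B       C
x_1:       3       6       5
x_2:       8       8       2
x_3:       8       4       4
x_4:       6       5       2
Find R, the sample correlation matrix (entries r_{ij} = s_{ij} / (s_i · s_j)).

Step 1 — column means:
  mean(A) = (3 + 8 + 8 + 6) / 4 = 25/4 = 6.25
  mean(B) = (6 + 8 + 4 + 5) / 4 = 23/4 = 5.75
  mean(C) = (5 + 2 + 4 + 2) / 4 = 13/4 = 3.25

Step 2 — sample variances and covariances s[i,j] = (1/(n-1)) · Σ_k (x_{k,i} - mean_i) · (x_{k,j} - mean_j), with n-1 = 3:
  s[A,A] = ((-3.25)·(-3.25) + (1.75)·(1.75) + (1.75)·(1.75) + (-0.25)·(-0.25)) / 3 = 16.75/3 = 5.5833
  s[A,B] = ((-3.25)·(0.25) + (1.75)·(2.25) + (1.75)·(-1.75) + (-0.25)·(-0.75)) / 3 = 0.25/3 = 0.0833
  s[A,C] = ((-3.25)·(1.75) + (1.75)·(-1.25) + (1.75)·(0.75) + (-0.25)·(-1.25)) / 3 = -6.25/3 = -2.0833
  s[B,B] = ((0.25)·(0.25) + (2.25)·(2.25) + (-1.75)·(-1.75) + (-0.75)·(-0.75)) / 3 = 8.75/3 = 2.9167
  s[B,C] = ((0.25)·(1.75) + (2.25)·(-1.25) + (-1.75)·(0.75) + (-0.75)·(-1.25)) / 3 = -2.75/3 = -0.9167
  s[C,C] = ((1.75)·(1.75) + (-1.25)·(-1.25) + (0.75)·(0.75) + (-1.25)·(-1.25)) / 3 = 6.75/3 = 2.25
  Sample standard deviations s_i = √(s[i,i]):
  s(A) = √(5.5833) = 2.3629
  s(B) = √(2.9167) = 1.7078
  s(C) = √(2.25) = 1.5

Step 3 — r_{ij} = s_{ij} / (s_i · s_j):
  r[A,A] = 1 (diagonal).
  r[A,B] = 0.0833 / (2.3629 · 1.7078) = 0.0833 / 4.0354 = 0.0207
  r[A,C] = -2.0833 / (2.3629 · 1.5) = -2.0833 / 3.5444 = -0.5878
  r[B,B] = 1 (diagonal).
  r[B,C] = -0.9167 / (1.7078 · 1.5) = -0.9167 / 2.5617 = -0.3578
  r[C,C] = 1 (diagonal).

R is symmetric with unit diagonal. Assembling:

R = [[1, 0.0207, -0.5878],
 [0.0207, 1, -0.3578],
 [-0.5878, -0.3578, 1]]


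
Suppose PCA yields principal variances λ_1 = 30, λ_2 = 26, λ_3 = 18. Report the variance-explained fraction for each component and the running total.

Step 1 — total variance = trace(Sigma) = Σ λ_i = 30 + 26 + 18 = 74.

Step 2 — fraction explained by component i = λ_i / Σ λ:
  PC1: 30/74 = 0.4054
  PC2: 26/74 = 0.3514
  PC3: 18/74 = 0.2432

Step 3 — cumulative fraction after k components = (λ_1 + ... + λ_k) / Σ λ:
  k = 1: 30/74 = 0.4054
  k = 2: (30 + 26)/74 = 56/74 = 0.7568
  k = 3: (30 + 26 + 18)/74 = 74/74 = 1

Summary (fraction, with percent):

explained: PC1 0.4054 (40.54%), PC2 0.3514 (35.14%), PC3 0.2432 (24.32%);  cumulative: 0.4054, 0.7568, 1


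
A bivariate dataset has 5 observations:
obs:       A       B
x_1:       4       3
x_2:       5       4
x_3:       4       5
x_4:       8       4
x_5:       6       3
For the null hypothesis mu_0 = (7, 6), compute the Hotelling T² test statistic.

Step 1 — sample mean vector:
  mean(A) = (4 + 5 + 4 + 8 + 6) / 5 = 27/5 = 5.4
  mean(B) = (3 + 4 + 5 + 4 + 3) / 5 = 19/5 = 3.8
  x̄ = (5.4, 3.8),  deviation x̄ - mu_0 = (5.4, 3.8) - (7, 6) = (-1.6, -2.2).

Step 2 — sample covariance matrix, S[i,j] = (1/(n-1)) · Σ_k (x_{k,i} - mean_i) · (x_{k,j} - mean_j), divisor n-1 = 4:
  S[A,A] = ((-1.4)·(-1.4) + (-0.4)·(-0.4) + (-1.4)·(-1.4) + (2.6)·(2.6) + (0.6)·(0.6)) / 4 = 11.2/4 = 2.8
  S[A,B] = ((-1.4)·(-0.8) + (-0.4)·(0.2) + (-1.4)·(1.2) + (2.6)·(0.2) + (0.6)·(-0.8)) / 4 = -0.6/4 = -0.15
  S[B,B] = ((-0.8)·(-0.8) + (0.2)·(0.2) + (1.2)·(1.2) + (0.2)·(0.2) + (-0.8)·(-0.8)) / 4 = 2.8/4 = 0.7
  S = [[2.8, -0.15],
 [-0.15, 0.7]].

Step 3 — invert S. det(S) = 2.8·0.7 - (-0.15)² = 1.9375.
  S^{-1} = (1/det) · [[d, -b], [-b, a]] = [[0.3613, 0.0774],
 [0.0774, 1.4452]].

Step 4 — quadratic form (x̄ - mu_0)^T · S^{-1} · (x̄ - mu_0):
  S^{-1} · (x̄ - mu_0) = (-0.7484, -3.3032),
  (x̄ - mu_0)^T · [...] = (-1.6)·(-0.7484) + (-2.2)·(-3.3032) = 8.4645.

Step 5 — scale by n: T² = 5 · 8.4645 = 42.3226.

T² ≈ 42.3226


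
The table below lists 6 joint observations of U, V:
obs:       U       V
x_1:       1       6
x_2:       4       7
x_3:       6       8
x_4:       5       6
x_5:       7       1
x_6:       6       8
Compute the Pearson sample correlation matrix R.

Step 1 — column means:
  mean(U) = (1 + 4 + 6 + 5 + 7 + 6) / 6 = 29/6 = 4.8333
  mean(V) = (6 + 7 + 8 + 6 + 1 + 8) / 6 = 36/6 = 6

Step 2 — sample variances and covariances s[i,j] = (1/(n-1)) · Σ_k (x_{k,i} - mean_i) · (x_{k,j} - mean_j), with n-1 = 5:
  s[U,U] = ((-3.8333)·(-3.8333) + (-0.8333)·(-0.8333) + (1.1667)·(1.1667) + (0.1667)·(0.1667) + (2.1667)·(2.1667) + (1.1667)·(1.1667)) / 5 = 22.8333/5 = 4.5667
  s[U,V] = ((-3.8333)·(0) + (-0.8333)·(1) + (1.1667)·(2) + (0.1667)·(0) + (2.1667)·(-5) + (1.1667)·(2)) / 5 = -7/5 = -1.4
  s[V,V] = ((0)·(0) + (1)·(1) + (2)·(2) + (0)·(0) + (-5)·(-5) + (2)·(2)) / 5 = 34/5 = 6.8
  Sample standard deviations s_i = √(s[i,i]):
  s(U) = √(4.5667) = 2.137
  s(V) = √(6.8) = 2.6077

Step 3 — r_{ij} = s_{ij} / (s_i · s_j):
  r[U,U] = 1 (diagonal).
  r[U,V] = -1.4 / (2.137 · 2.6077) = -1.4 / 5.5726 = -0.2512
  r[V,V] = 1 (diagonal).

R is symmetric with unit diagonal. Assembling:

R = [[1, -0.2512],
 [-0.2512, 1]]


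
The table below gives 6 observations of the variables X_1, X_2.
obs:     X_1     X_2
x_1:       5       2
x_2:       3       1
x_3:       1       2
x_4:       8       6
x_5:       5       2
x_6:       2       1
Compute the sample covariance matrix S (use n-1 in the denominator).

Step 1 — column means:
  mean(X_1) = (5 + 3 + 1 + 8 + 5 + 2) / 6 = 24/6 = 4
  mean(X_2) = (2 + 1 + 2 + 6 + 2 + 1) / 6 = 14/6 = 2.3333

Step 2 — sample covariance S[i,j] = (1/(n-1)) · Σ_k (x_{k,i} - mean_i) · (x_{k,j} - mean_j), with n-1 = 5.
  S[X_1,X_1] = ((1)·(1) + (-1)·(-1) + (-3)·(-3) + (4)·(4) + (1)·(1) + (-2)·(-2)) / 5 = 32/5 = 6.4
  S[X_1,X_2] = ((1)·(-0.3333) + (-1)·(-1.3333) + (-3)·(-0.3333) + (4)·(3.6667) + (1)·(-0.3333) + (-2)·(-1.3333)) / 5 = 19/5 = 3.8
  S[X_2,X_2] = ((-0.3333)·(-0.3333) + (-1.3333)·(-1.3333) + (-0.3333)·(-0.3333) + (3.6667)·(3.6667) + (-0.3333)·(-0.3333) + (-1.3333)·(-1.3333)) / 5 = 17.3333/5 = 3.4667

S is symmetric (S[j,i] = S[i,j]). Assembling:

S = [[6.4, 3.8],
 [3.8, 3.4667]]


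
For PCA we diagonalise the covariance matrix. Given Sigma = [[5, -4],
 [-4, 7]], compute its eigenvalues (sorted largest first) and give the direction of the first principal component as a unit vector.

Step 1 — characteristic polynomial of 2×2 Sigma:
  det(Sigma - λI) = λ² - trace · λ + det = 0.
  trace = 5 + 7 = 12, det = 5·7 - (-4)² = 19.
Step 2 — discriminant:
  Δ = trace² - 4·det = 144 - 76 = 68.
Step 3 — eigenvalues:
  λ = (trace ± √Δ)/2 = (12 ± 8.2462)/2,
  λ_1 = 10.1231,  λ_2 = 1.8769.

Step 4 — unit eigenvector for λ_1: solve (Sigma - λ_1 I)v = 0. First row:
  (5 - 10.1231)·v_x + (-4)·v_y = 0, i.e. (-5.1231)·v_x + (-4)·v_y = 0,
  so v ∝ (b, λ_1 - a) = (-4, 5.1231); multiply by -1 so the first entry is positive: u = (4, -5.1231).
  ||u|| = √((4)² + (-5.1231)²) = √(42.2462) ≈ 6.4997,
  v_1 = u/||u|| ≈ (0.6154, -0.7882) (||v_1|| = 1).

λ_1 = 10.1231,  λ_2 = 1.8769;  v_1 ≈ (0.6154, -0.7882)


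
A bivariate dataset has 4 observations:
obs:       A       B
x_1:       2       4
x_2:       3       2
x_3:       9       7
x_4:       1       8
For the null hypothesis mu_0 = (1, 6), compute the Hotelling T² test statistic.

Step 1 — sample mean vector:
  mean(A) = (2 + 3 + 9 + 1) / 4 = 15/4 = 3.75
  mean(B) = (4 + 2 + 7 + 8) / 4 = 21/4 = 5.25
  x̄ = (3.75, 5.25),  deviation x̄ - mu_0 = (3.75, 5.25) - (1, 6) = (2.75, -0.75).

Step 2 — sample covariance matrix, S[i,j] = (1/(n-1)) · Σ_k (x_{k,i} - mean_i) · (x_{k,j} - mean_j), divisor n-1 = 3:
  S[A,A] = ((-1.75)·(-1.75) + (-0.75)·(-0.75) + (5.25)·(5.25) + (-2.75)·(-2.75)) / 3 = 38.75/3 = 12.9167
  S[A,B] = ((-1.75)·(-1.25) + (-0.75)·(-3.25) + (5.25)·(1.75) + (-2.75)·(2.75)) / 3 = 6.25/3 = 2.0833
  S[B,B] = ((-1.25)·(-1.25) + (-3.25)·(-3.25) + (1.75)·(1.75) + (2.75)·(2.75)) / 3 = 22.75/3 = 7.5833
  S = [[12.9167, 2.0833],
 [2.0833, 7.5833]].

Step 3 — invert S. det(S) = 12.9167·7.5833 - (2.0833)² = 93.6111.
  S^{-1} = (1/det) · [[d, -b], [-b, a]] = [[0.081, -0.0223],
 [-0.0223, 0.138]].

Step 4 — quadratic form (x̄ - mu_0)^T · S^{-1} · (x̄ - mu_0):
  S^{-1} · (x̄ - mu_0) = (0.2395, -0.1647),
  (x̄ - mu_0)^T · [...] = (2.75)·(0.2395) + (-0.75)·(-0.1647) = 0.782.

Step 5 — scale by n: T² = 4 · 0.782 = 3.1282.

T² ≈ 3.1282


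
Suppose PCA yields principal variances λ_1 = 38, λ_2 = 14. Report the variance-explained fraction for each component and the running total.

Step 1 — total variance = trace(Sigma) = Σ λ_i = 38 + 14 = 52.

Step 2 — fraction explained by component i = λ_i / Σ λ:
  PC1: 38/52 = 0.7308
  PC2: 14/52 = 0.2692

Step 3 — cumulative fraction after k components = (λ_1 + ... + λ_k) / Σ λ:
  k = 1: 38/52 = 0.7308
  k = 2: (38 + 14)/52 = 52/52 = 1

Summary (fraction, with percent):

explained: PC1 0.7308 (73.08%), PC2 0.2692 (26.92%);  cumulative: 0.7308, 1


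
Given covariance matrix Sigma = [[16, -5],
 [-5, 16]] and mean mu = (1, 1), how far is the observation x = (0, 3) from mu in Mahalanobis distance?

Step 1 — centre the observation: (x - mu) = (-1, 2).

Step 2 — invert Sigma. det(Sigma) = 16·16 - (-5)² = 231.
  Sigma^{-1} = (1/det) · [[d, -b], [-b, a]] = [[0.0693, 0.0216],
 [0.0216, 0.0693]].

Step 3 — form the quadratic (x - mu)^T · Sigma^{-1} · (x - mu):
  Sigma^{-1} · (x - mu) = (-0.026, 0.1169).
  (x - mu)^T · [Sigma^{-1} · (x - mu)] = (-1)·(-0.026) + (2)·(0.1169) = 0.2597.

Step 4 — take square root: d = √(0.2597) ≈ 0.5096.

d(x, mu) = √(0.2597) ≈ 0.5096


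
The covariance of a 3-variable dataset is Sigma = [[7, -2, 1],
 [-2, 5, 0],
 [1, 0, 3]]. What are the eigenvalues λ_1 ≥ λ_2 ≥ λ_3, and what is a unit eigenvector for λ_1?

Step 1 — characteristic polynomial p(λ) = det(λI - Sigma) = λ³ - tr·λ² + c_1·λ - det, where tr = trace, c_1 = sum of the principal 2×2 minors, det = det(Sigma):
  tr = 7 + 5 + 3 = 15,
  c_1 = (7·5 - (-2)²) + (7·3 - (1)²) + (5·3 - (0)²) = 31 + 20 + 15 = 66,
  det = 7·(5·3 - (0)²) - (-2)·((-2)·3 - (0)·(1)) + (1)·((-2)·(0) - 5·(1)) = 7·(15) - (-2)·(-6) + (1)·(-5) = 88.
  So p(λ) = λ³ - 15λ² + 66λ - 88.
Step 2 — look for an integer root (rational root theorem: any rational root is an integer divisor of 88). Testing λ = 4:
  p(4) = 64 - 240 + 264 - 88 = 0  ✓
  Dividing out (λ - 4): p(λ) = (λ - 4)(λ² - 11λ + 22).
Step 3 — remaining eigenvalues from the quadratic λ² - 11λ + 22 = 0:
  Δ = 11² - 4·22 = 121 - 88 = 33,  λ = (11 ± √33)/2 = (11 ± 5.7446)/2 ≈ 8.3723 or 2.6277.
  Sorted: λ_1 = 8.3723,  λ_2 = 4,  λ_3 = 2.6277  (check: sum = 15 = tr ✓).

Step 4 — unit eigenvector for λ_1 ≈ 8.3723: v spans the null space of (Sigma - λ_1 I), whose rows are
  r_1 = (-1.3723, -2, 1),  r_2 = (-2, -3.3723, 0),  r_3 = (1, 0, -5.3723).
  v is orthogonal to every row, so take v ∝ r_1 × r_2 = ((-2)·(0) - (1)·(-3.3723), (1)·(-2) - (-1.3723)·(0), (-1.3723)·(-3.3723) - (-2)·(-2)) ≈ (3.3723, -2, 0.6277).
  Let u = (3.3723, -2, 0.6277).
  ||u|| = √((3.3723)² + (-2)² + (0.6277)²) = √(15.7663) ≈ 3.9707,  v_1 = u/||u|| ≈ (0.8493, -0.5037, 0.1581) (||v_1|| = 1).

λ_1 = 8.3723,  λ_2 = 4,  λ_3 = 2.6277;  v_1 ≈ (0.8493, -0.5037, 0.1581)


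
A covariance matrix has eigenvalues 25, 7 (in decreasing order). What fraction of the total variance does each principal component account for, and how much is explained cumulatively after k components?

Step 1 — total variance = trace(Sigma) = Σ λ_i = 25 + 7 = 32.

Step 2 — fraction explained by component i = λ_i / Σ λ:
  PC1: 25/32 = 0.7812
  PC2: 7/32 = 0.2188

Step 3 — cumulative fraction after k components = (λ_1 + ... + λ_k) / Σ λ:
  k = 1: 25/32 = 0.7812
  k = 2: (25 + 7)/32 = 32/32 = 1

Summary (fraction, with percent):

explained: PC1 0.7812 (78.12%), PC2 0.2188 (21.88%);  cumulative: 0.7812, 1


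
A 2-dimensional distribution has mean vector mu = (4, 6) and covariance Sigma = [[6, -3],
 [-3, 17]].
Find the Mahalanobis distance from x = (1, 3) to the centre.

Step 1 — centre the observation: (x - mu) = (-3, -3).

Step 2 — invert Sigma. det(Sigma) = 6·17 - (-3)² = 93.
  Sigma^{-1} = (1/det) · [[d, -b], [-b, a]] = [[0.1828, 0.0323],
 [0.0323, 0.0645]].

Step 3 — form the quadratic (x - mu)^T · Sigma^{-1} · (x - mu):
  Sigma^{-1} · (x - mu) = (-0.6452, -0.2903).
  (x - mu)^T · [Sigma^{-1} · (x - mu)] = (-3)·(-0.6452) + (-3)·(-0.2903) = 2.8065.

Step 4 — take square root: d = √(2.8065) ≈ 1.6752.

d(x, mu) = √(2.8065) ≈ 1.6752


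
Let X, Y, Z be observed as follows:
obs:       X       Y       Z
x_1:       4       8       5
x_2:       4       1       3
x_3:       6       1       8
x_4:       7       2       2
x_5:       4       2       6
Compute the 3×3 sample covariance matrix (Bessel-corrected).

Step 1 — column means:
  mean(X) = (4 + 4 + 6 + 7 + 4) / 5 = 25/5 = 5
  mean(Y) = (8 + 1 + 1 + 2 + 2) / 5 = 14/5 = 2.8
  mean(Z) = (5 + 3 + 8 + 2 + 6) / 5 = 24/5 = 4.8

Step 2 — sample covariance S[i,j] = (1/(n-1)) · Σ_k (x_{k,i} - mean_i) · (x_{k,j} - mean_j), with n-1 = 4.
  S[X,X] = ((-1)·(-1) + (-1)·(-1) + (1)·(1) + (2)·(2) + (-1)·(-1)) / 4 = 8/4 = 2
  S[X,Y] = ((-1)·(5.2) + (-1)·(-1.8) + (1)·(-1.8) + (2)·(-0.8) + (-1)·(-0.8)) / 4 = -6/4 = -1.5
  S[X,Z] = ((-1)·(0.2) + (-1)·(-1.8) + (1)·(3.2) + (2)·(-2.8) + (-1)·(1.2)) / 4 = -2/4 = -0.5
  S[Y,Y] = ((5.2)·(5.2) + (-1.8)·(-1.8) + (-1.8)·(-1.8) + (-0.8)·(-0.8) + (-0.8)·(-0.8)) / 4 = 34.8/4 = 8.7
  S[Y,Z] = ((5.2)·(0.2) + (-1.8)·(-1.8) + (-1.8)·(3.2) + (-0.8)·(-2.8) + (-0.8)·(1.2)) / 4 = -0.2/4 = -0.05
  S[Z,Z] = ((0.2)·(0.2) + (-1.8)·(-1.8) + (3.2)·(3.2) + (-2.8)·(-2.8) + (1.2)·(1.2)) / 4 = 22.8/4 = 5.7

S is symmetric (S[j,i] = S[i,j]). Assembling:

S = [[2, -1.5, -0.5],
 [-1.5, 8.7, -0.05],
 [-0.5, -0.05, 5.7]]


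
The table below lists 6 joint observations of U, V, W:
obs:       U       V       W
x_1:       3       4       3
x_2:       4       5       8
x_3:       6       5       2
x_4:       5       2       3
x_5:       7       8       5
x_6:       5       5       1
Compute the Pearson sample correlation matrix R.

Step 1 — column means:
  mean(U) = (3 + 4 + 6 + 5 + 7 + 5) / 6 = 30/6 = 5
  mean(V) = (4 + 5 + 5 + 2 + 8 + 5) / 6 = 29/6 = 4.8333
  mean(W) = (3 + 8 + 2 + 3 + 5 + 1) / 6 = 22/6 = 3.6667

Step 2 — sample variances and covariances s[i,j] = (1/(n-1)) · Σ_k (x_{k,i} - mean_i) · (x_{k,j} - mean_j), with n-1 = 5:
  s[U,U] = ((-2)·(-2) + (-1)·(-1) + (1)·(1) + (0)·(0) + (2)·(2) + (0)·(0)) / 5 = 10/5 = 2
  s[U,V] = ((-2)·(-0.8333) + (-1)·(0.1667) + (1)·(0.1667) + (0)·(-2.8333) + (2)·(3.1667) + (0)·(0.1667)) / 5 = 8/5 = 1.6
  s[U,W] = ((-2)·(-0.6667) + (-1)·(4.3333) + (1)·(-1.6667) + (0)·(-0.6667) + (2)·(1.3333) + (0)·(-2.6667)) / 5 = -2/5 = -0.4
  s[V,V] = ((-0.8333)·(-0.8333) + (0.1667)·(0.1667) + (0.1667)·(0.1667) + (-2.8333)·(-2.8333) + (3.1667)·(3.1667) + (0.1667)·(0.1667)) / 5 = 18.8333/5 = 3.7667
  s[V,W] = ((-0.8333)·(-0.6667) + (0.1667)·(4.3333) + (0.1667)·(-1.6667) + (-2.8333)·(-0.6667) + (3.1667)·(1.3333) + (0.1667)·(-2.6667)) / 5 = 6.6667/5 = 1.3333
  s[W,W] = ((-0.6667)·(-0.6667) + (4.3333)·(4.3333) + (-1.6667)·(-1.6667) + (-0.6667)·(-0.6667) + (1.3333)·(1.3333) + (-2.6667)·(-2.6667)) / 5 = 31.3333/5 = 6.2667
  Sample standard deviations s_i = √(s[i,i]):
  s(U) = √(2) = 1.4142
  s(V) = √(3.7667) = 1.9408
  s(W) = √(6.2667) = 2.5033

Step 3 — r_{ij} = s_{ij} / (s_i · s_j):
  r[U,U] = 1 (diagonal).
  r[U,V] = 1.6 / (1.4142 · 1.9408) = 1.6 / 2.7447 = 0.5829
  r[U,W] = -0.4 / (1.4142 · 2.5033) = -0.4 / 3.5402 = -0.113
  r[V,V] = 1 (diagonal).
  r[V,W] = 1.3333 / (1.9408 · 2.5033) = 1.3333 / 4.8584 = 0.2744
  r[W,W] = 1 (diagonal).

R is symmetric with unit diagonal. Assembling:

R = [[1, 0.5829, -0.113],
 [0.5829, 1, 0.2744],
 [-0.113, 0.2744, 1]]


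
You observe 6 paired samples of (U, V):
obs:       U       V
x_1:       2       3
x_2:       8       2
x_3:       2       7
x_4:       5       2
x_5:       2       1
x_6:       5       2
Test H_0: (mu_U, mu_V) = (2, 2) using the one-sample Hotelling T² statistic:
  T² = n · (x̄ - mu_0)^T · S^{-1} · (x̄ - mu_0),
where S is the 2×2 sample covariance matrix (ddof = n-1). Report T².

Step 1 — sample mean vector:
  mean(U) = (2 + 8 + 2 + 5 + 2 + 5) / 6 = 24/6 = 4
  mean(V) = (3 + 2 + 7 + 2 + 1 + 2) / 6 = 17/6 = 2.8333
  x̄ = (4, 2.8333),  deviation x̄ - mu_0 = (4, 2.8333) - (2, 2) = (2, 0.8333).

Step 2 — sample covariance matrix, S[i,j] = (1/(n-1)) · Σ_k (x_{k,i} - mean_i) · (x_{k,j} - mean_j), divisor n-1 = 5:
  S[U,U] = ((-2)·(-2) + (4)·(4) + (-2)·(-2) + (1)·(1) + (-2)·(-2) + (1)·(1)) / 5 = 30/5 = 6
  S[U,V] = ((-2)·(0.1667) + (4)·(-0.8333) + (-2)·(4.1667) + (1)·(-0.8333) + (-2)·(-1.8333) + (1)·(-0.8333)) / 5 = -10/5 = -2
  S[V,V] = ((0.1667)·(0.1667) + (-0.8333)·(-0.8333) + (4.1667)·(4.1667) + (-0.8333)·(-0.8333) + (-1.8333)·(-1.8333) + (-0.8333)·(-0.8333)) / 5 = 22.8333/5 = 4.5667
  S = [[6, -2],
 [-2, 4.5667]].

Step 3 — invert S. det(S) = 6·4.5667 - (-2)² = 23.4.
  S^{-1} = (1/det) · [[d, -b], [-b, a]] = [[0.1952, 0.0855],
 [0.0855, 0.2564]].

Step 4 — quadratic form (x̄ - mu_0)^T · S^{-1} · (x̄ - mu_0):
  S^{-1} · (x̄ - mu_0) = (0.4615, 0.3846),
  (x̄ - mu_0)^T · [...] = (2)·(0.4615) + (0.8333)·(0.3846) = 1.2436.

Step 5 — scale by n: T² = 6 · 1.2436 = 7.4615.

T² ≈ 7.4615


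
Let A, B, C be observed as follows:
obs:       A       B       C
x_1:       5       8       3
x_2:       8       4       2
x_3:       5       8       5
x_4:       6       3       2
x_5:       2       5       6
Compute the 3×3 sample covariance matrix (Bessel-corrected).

Step 1 — column means:
  mean(A) = (5 + 8 + 5 + 6 + 2) / 5 = 26/5 = 5.2
  mean(B) = (8 + 4 + 8 + 3 + 5) / 5 = 28/5 = 5.6
  mean(C) = (3 + 2 + 5 + 2 + 6) / 5 = 18/5 = 3.6

Step 2 — sample covariance S[i,j] = (1/(n-1)) · Σ_k (x_{k,i} - mean_i) · (x_{k,j} - mean_j), with n-1 = 4.
  S[A,A] = ((-0.2)·(-0.2) + (2.8)·(2.8) + (-0.2)·(-0.2) + (0.8)·(0.8) + (-3.2)·(-3.2)) / 4 = 18.8/4 = 4.7
  S[A,B] = ((-0.2)·(2.4) + (2.8)·(-1.6) + (-0.2)·(2.4) + (0.8)·(-2.6) + (-3.2)·(-0.6)) / 4 = -5.6/4 = -1.4
  S[A,C] = ((-0.2)·(-0.6) + (2.8)·(-1.6) + (-0.2)·(1.4) + (0.8)·(-1.6) + (-3.2)·(2.4)) / 4 = -13.6/4 = -3.4
  S[B,B] = ((2.4)·(2.4) + (-1.6)·(-1.6) + (2.4)·(2.4) + (-2.6)·(-2.6) + (-0.6)·(-0.6)) / 4 = 21.2/4 = 5.3
  S[B,C] = ((2.4)·(-0.6) + (-1.6)·(-1.6) + (2.4)·(1.4) + (-2.6)·(-1.6) + (-0.6)·(2.4)) / 4 = 7.2/4 = 1.8
  S[C,C] = ((-0.6)·(-0.6) + (-1.6)·(-1.6) + (1.4)·(1.4) + (-1.6)·(-1.6) + (2.4)·(2.4)) / 4 = 13.2/4 = 3.3

S is symmetric (S[j,i] = S[i,j]). Assembling:

S = [[4.7, -1.4, -3.4],
 [-1.4, 5.3, 1.8],
 [-3.4, 1.8, 3.3]]


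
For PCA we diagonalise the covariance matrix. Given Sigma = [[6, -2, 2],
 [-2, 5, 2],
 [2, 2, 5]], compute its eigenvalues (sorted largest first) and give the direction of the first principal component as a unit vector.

Step 1 — characteristic polynomial p(λ) = det(λI - Sigma) = λ³ - tr·λ² + c_1·λ - det, where tr = trace, c_1 = sum of the principal 2×2 minors, det = det(Sigma):
  tr = 6 + 5 + 5 = 16,
  c_1 = (6·5 - (-2)²) + (6·5 - (2)²) + (5·5 - (2)²) = 26 + 26 + 21 = 73,
  det = 6·(5·5 - (2)²) - (-2)·((-2)·5 - (2)·(2)) + (2)·((-2)·(2) - 5·(2)) = 6·(21) - (-2)·(-14) + (2)·(-14) = 70.
  So p(λ) = λ³ - 16λ² + 73λ - 70.
Step 2 — look for an integer root (rational root theorem: any rational root is an integer divisor of 70). Testing λ = 7:
  p(7) = 343 - 784 + 511 - 70 = 0  ✓
  Dividing out (λ - 7): p(λ) = (λ - 7)(λ² - 9λ + 10).
Step 3 — remaining eigenvalues from the quadratic λ² - 9λ + 10 = 0:
  Δ = 9² - 4·10 = 81 - 40 = 41,  λ = (9 ± √41)/2 = (9 ± 6.4031)/2 ≈ 7.7016 or 1.2984.
  Sorted: λ_1 = 7.7016,  λ_2 = 7,  λ_3 = 1.2984  (check: sum = 16 = tr ✓).

Step 4 — unit eigenvector for λ_1 ≈ 7.7016: v spans the null space of (Sigma - λ_1 I), whose rows are
  r_1 = (-1.7016, -2, 2),  r_2 = (-2, -2.7016, 2),  r_3 = (2, 2, -2.7016).
  v is orthogonal to every row, so take v ∝ r_1 × r_2 = ((-2)·(2) - (2)·(-2.7016), (2)·(-2) - (-1.7016)·(2), (-1.7016)·(-2.7016) - (-2)·(-2)) ≈ (1.4031, -0.5969, 0.5969).
  Let u = (1.4031, -0.5969, 0.5969).
  ||u|| = √((1.4031)² + (-0.5969)² + (0.5969)²) = √(2.6813) ≈ 1.6375,  v_1 = u/||u|| ≈ (0.8569, -0.3645, 0.3645) (||v_1|| = 1).

λ_1 = 7.7016,  λ_2 = 7,  λ_3 = 1.2984;  v_1 ≈ (0.8569, -0.3645, 0.3645)


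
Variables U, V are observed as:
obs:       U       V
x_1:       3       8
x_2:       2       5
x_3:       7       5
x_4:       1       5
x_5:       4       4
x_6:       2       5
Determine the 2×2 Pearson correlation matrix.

Step 1 — column means:
  mean(U) = (3 + 2 + 7 + 1 + 4 + 2) / 6 = 19/6 = 3.1667
  mean(V) = (8 + 5 + 5 + 5 + 4 + 5) / 6 = 32/6 = 5.3333

Step 2 — sample variances and covariances s[i,j] = (1/(n-1)) · Σ_k (x_{k,i} - mean_i) · (x_{k,j} - mean_j), with n-1 = 5:
  s[U,U] = ((-0.1667)·(-0.1667) + (-1.1667)·(-1.1667) + (3.8333)·(3.8333) + (-2.1667)·(-2.1667) + (0.8333)·(0.8333) + (-1.1667)·(-1.1667)) / 5 = 22.8333/5 = 4.5667
  s[U,V] = ((-0.1667)·(2.6667) + (-1.1667)·(-0.3333) + (3.8333)·(-0.3333) + (-2.1667)·(-0.3333) + (0.8333)·(-1.3333) + (-1.1667)·(-0.3333)) / 5 = -1.3333/5 = -0.2667
  s[V,V] = ((2.6667)·(2.6667) + (-0.3333)·(-0.3333) + (-0.3333)·(-0.3333) + (-0.3333)·(-0.3333) + (-1.3333)·(-1.3333) + (-0.3333)·(-0.3333)) / 5 = 9.3333/5 = 1.8667
  Sample standard deviations s_i = √(s[i,i]):
  s(U) = √(4.5667) = 2.137
  s(V) = √(1.8667) = 1.3663

Step 3 — r_{ij} = s_{ij} / (s_i · s_j):
  r[U,U] = 1 (diagonal).
  r[U,V] = -0.2667 / (2.137 · 1.3663) = -0.2667 / 2.9197 = -0.0913
  r[V,V] = 1 (diagonal).

R is symmetric with unit diagonal. Assembling:

R = [[1, -0.0913],
 [-0.0913, 1]]


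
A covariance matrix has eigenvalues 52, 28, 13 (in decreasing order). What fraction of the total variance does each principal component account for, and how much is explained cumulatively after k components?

Step 1 — total variance = trace(Sigma) = Σ λ_i = 52 + 28 + 13 = 93.

Step 2 — fraction explained by component i = λ_i / Σ λ:
  PC1: 52/93 = 0.5591
  PC2: 28/93 = 0.3011
  PC3: 13/93 = 0.1398

Step 3 — cumulative fraction after k components = (λ_1 + ... + λ_k) / Σ λ:
  k = 1: 52/93 = 0.5591
  k = 2: (52 + 28)/93 = 80/93 = 0.8602
  k = 3: (52 + 28 + 13)/93 = 93/93 = 1

Summary (fraction, with percent):

explained: PC1 0.5591 (55.91%), PC2 0.3011 (30.11%), PC3 0.1398 (13.98%);  cumulative: 0.5591, 0.8602, 1


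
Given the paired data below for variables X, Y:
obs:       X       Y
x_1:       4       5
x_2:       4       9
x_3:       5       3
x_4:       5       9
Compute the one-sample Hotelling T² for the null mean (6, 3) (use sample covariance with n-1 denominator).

Step 1 — sample mean vector:
  mean(X) = (4 + 4 + 5 + 5) / 4 = 18/4 = 4.5
  mean(Y) = (5 + 9 + 3 + 9) / 4 = 26/4 = 6.5
  x̄ = (4.5, 6.5),  deviation x̄ - mu_0 = (4.5, 6.5) - (6, 3) = (-1.5, 3.5).

Step 2 — sample covariance matrix, S[i,j] = (1/(n-1)) · Σ_k (x_{k,i} - mean_i) · (x_{k,j} - mean_j), divisor n-1 = 3:
  S[X,X] = ((-0.5)·(-0.5) + (-0.5)·(-0.5) + (0.5)·(0.5) + (0.5)·(0.5)) / 3 = 1/3 = 0.3333
  S[X,Y] = ((-0.5)·(-1.5) + (-0.5)·(2.5) + (0.5)·(-3.5) + (0.5)·(2.5)) / 3 = -1/3 = -0.3333
  S[Y,Y] = ((-1.5)·(-1.5) + (2.5)·(2.5) + (-3.5)·(-3.5) + (2.5)·(2.5)) / 3 = 27/3 = 9
  S = [[0.3333, -0.3333],
 [-0.3333, 9]].

Step 3 — invert S. det(S) = 0.3333·9 - (-0.3333)² = 2.8889.
  S^{-1} = (1/det) · [[d, -b], [-b, a]] = [[3.1154, 0.1154],
 [0.1154, 0.1154]].

Step 4 — quadratic form (x̄ - mu_0)^T · S^{-1} · (x̄ - mu_0):
  S^{-1} · (x̄ - mu_0) = (-4.2692, 0.2308),
  (x̄ - mu_0)^T · [...] = (-1.5)·(-4.2692) + (3.5)·(0.2308) = 7.2115.

Step 5 — scale by n: T² = 4 · 7.2115 = 28.8462.

T² ≈ 28.8462


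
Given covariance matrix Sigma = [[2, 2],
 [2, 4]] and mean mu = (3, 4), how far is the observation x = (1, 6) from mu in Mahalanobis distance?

Step 1 — centre the observation: (x - mu) = (-2, 2).

Step 2 — invert Sigma. det(Sigma) = 2·4 - (2)² = 4.
  Sigma^{-1} = (1/det) · [[d, -b], [-b, a]] = [[1, -0.5],
 [-0.5, 0.5]].

Step 3 — form the quadratic (x - mu)^T · Sigma^{-1} · (x - mu):
  Sigma^{-1} · (x - mu) = (-3, 2).
  (x - mu)^T · [Sigma^{-1} · (x - mu)] = (-2)·(-3) + (2)·(2) = 10.

Step 4 — take square root: d = √(10) ≈ 3.1623.

d(x, mu) = √(10) ≈ 3.1623


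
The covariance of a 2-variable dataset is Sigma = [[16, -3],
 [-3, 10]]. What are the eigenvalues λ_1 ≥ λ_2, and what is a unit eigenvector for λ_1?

Step 1 — characteristic polynomial of 2×2 Sigma:
  det(Sigma - λI) = λ² - trace · λ + det = 0.
  trace = 16 + 10 = 26, det = 16·10 - (-3)² = 151.
Step 2 — discriminant:
  Δ = trace² - 4·det = 676 - 604 = 72.
Step 3 — eigenvalues:
  λ = (trace ± √Δ)/2 = (26 ± 8.4853)/2,
  λ_1 = 17.2426,  λ_2 = 8.7574.

Step 4 — unit eigenvector for λ_1: solve (Sigma - λ_1 I)v = 0. First row:
  (16 - 17.2426)·v_x + (-3)·v_y = 0, i.e. (-1.2426)·v_x + (-3)·v_y = 0,
  so v ∝ (b, λ_1 - a) = (-3, 1.2426); multiply by -1 so the first entry is positive: u = (3, -1.2426).
  ||u|| = √((3)² + (-1.2426)²) = √(10.5442) ≈ 3.2472,
  v_1 = u/||u|| ≈ (0.9239, -0.3827) (||v_1|| = 1).

λ_1 = 17.2426,  λ_2 = 8.7574;  v_1 ≈ (0.9239, -0.3827)


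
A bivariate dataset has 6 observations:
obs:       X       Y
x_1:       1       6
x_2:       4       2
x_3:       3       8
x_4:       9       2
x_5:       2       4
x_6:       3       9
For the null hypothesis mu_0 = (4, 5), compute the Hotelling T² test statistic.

Step 1 — sample mean vector:
  mean(X) = (1 + 4 + 3 + 9 + 2 + 3) / 6 = 22/6 = 3.6667
  mean(Y) = (6 + 2 + 8 + 2 + 4 + 9) / 6 = 31/6 = 5.1667
  x̄ = (3.6667, 5.1667),  deviation x̄ - mu_0 = (3.6667, 5.1667) - (4, 5) = (-0.3333, 0.1667).

Step 2 — sample covariance matrix, S[i,j] = (1/(n-1)) · Σ_k (x_{k,i} - mean_i) · (x_{k,j} - mean_j), divisor n-1 = 5:
  S[X,X] = ((-2.6667)·(-2.6667) + (0.3333)·(0.3333) + (-0.6667)·(-0.6667) + (5.3333)·(5.3333) + (-1.6667)·(-1.6667) + (-0.6667)·(-0.6667)) / 5 = 39.3333/5 = 7.8667
  S[X,Y] = ((-2.6667)·(0.8333) + (0.3333)·(-3.1667) + (-0.6667)·(2.8333) + (5.3333)·(-3.1667) + (-1.6667)·(-1.1667) + (-0.6667)·(3.8333)) / 5 = -22.6667/5 = -4.5333
  S[Y,Y] = ((0.8333)·(0.8333) + (-3.1667)·(-3.1667) + (2.8333)·(2.8333) + (-3.1667)·(-3.1667) + (-1.1667)·(-1.1667) + (3.8333)·(3.8333)) / 5 = 44.8333/5 = 8.9667
  S = [[7.8667, -4.5333],
 [-4.5333, 8.9667]].

Step 3 — invert S. det(S) = 7.8667·8.9667 - (-4.5333)² = 49.9867.
  S^{-1} = (1/det) · [[d, -b], [-b, a]] = [[0.1794, 0.0907],
 [0.0907, 0.1574]].

Step 4 — quadratic form (x̄ - mu_0)^T · S^{-1} · (x̄ - mu_0):
  S^{-1} · (x̄ - mu_0) = (-0.0447, -0.004),
  (x̄ - mu_0)^T · [...] = (-0.3333)·(-0.0447) + (0.1667)·(-0.004) = 0.0142.

Step 5 — scale by n: T² = 6 · 0.0142 = 0.0854.

T² ≈ 0.0854


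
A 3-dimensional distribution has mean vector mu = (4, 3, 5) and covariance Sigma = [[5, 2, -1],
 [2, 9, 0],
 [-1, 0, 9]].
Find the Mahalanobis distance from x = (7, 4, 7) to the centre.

Step 1 — centre the observation: (x - mu) = (3, 1, 2).

Step 2 — invert Sigma (cofactor / det for 3×3, or solve directly):
  Sigma^{-1} = [[0.225, -0.05, 0.025],
 [-0.05, 0.1222, -0.0056],
 [0.025, -0.0056, 0.1139]].

Step 3 — form the quadratic (x - mu)^T · Sigma^{-1} · (x - mu):
  Sigma^{-1} · (x - mu) = (0.675, -0.0389, 0.2972).
  (x - mu)^T · [Sigma^{-1} · (x - mu)] = (3)·(0.675) + (1)·(-0.0389) + (2)·(0.2972) = 2.5806.

Step 4 — take square root: d = √(2.5806) ≈ 1.6064.

d(x, mu) = √(2.5806) ≈ 1.6064


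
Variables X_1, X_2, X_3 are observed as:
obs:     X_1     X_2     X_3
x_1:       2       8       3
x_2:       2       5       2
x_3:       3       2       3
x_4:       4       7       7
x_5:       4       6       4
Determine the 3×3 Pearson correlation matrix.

Step 1 — column means:
  mean(X_1) = (2 + 2 + 3 + 4 + 4) / 5 = 15/5 = 3
  mean(X_2) = (8 + 5 + 2 + 7 + 6) / 5 = 28/5 = 5.6
  mean(X_3) = (3 + 2 + 3 + 7 + 4) / 5 = 19/5 = 3.8

Step 2 — sample variances and covariances s[i,j] = (1/(n-1)) · Σ_k (x_{k,i} - mean_i) · (x_{k,j} - mean_j), with n-1 = 4:
  s[X_1,X_1] = ((-1)·(-1) + (-1)·(-1) + (0)·(0) + (1)·(1) + (1)·(1)) / 4 = 4/4 = 1
  s[X_1,X_2] = ((-1)·(2.4) + (-1)·(-0.6) + (0)·(-3.6) + (1)·(1.4) + (1)·(0.4)) / 4 = 0/4 = 0
  s[X_1,X_3] = ((-1)·(-0.8) + (-1)·(-1.8) + (0)·(-0.8) + (1)·(3.2) + (1)·(0.2)) / 4 = 6/4 = 1.5
  s[X_2,X_2] = ((2.4)·(2.4) + (-0.6)·(-0.6) + (-3.6)·(-3.6) + (1.4)·(1.4) + (0.4)·(0.4)) / 4 = 21.2/4 = 5.3
  s[X_2,X_3] = ((2.4)·(-0.8) + (-0.6)·(-1.8) + (-3.6)·(-0.8) + (1.4)·(3.2) + (0.4)·(0.2)) / 4 = 6.6/4 = 1.65
  s[X_3,X_3] = ((-0.8)·(-0.8) + (-1.8)·(-1.8) + (-0.8)·(-0.8) + (3.2)·(3.2) + (0.2)·(0.2)) / 4 = 14.8/4 = 3.7
  Sample standard deviations s_i = √(s[i,i]):
  s(X_1) = √(1) = 1
  s(X_2) = √(5.3) = 2.3022
  s(X_3) = √(3.7) = 1.9235

Step 3 — r_{ij} = s_{ij} / (s_i · s_j):
  r[X_1,X_1] = 1 (diagonal).
  r[X_1,X_2] = 0 / (1 · 2.3022) = 0 / 2.3022 = 0
  r[X_1,X_3] = 1.5 / (1 · 1.9235) = 1.5 / 1.9235 = 0.7798
  r[X_2,X_2] = 1 (diagonal).
  r[X_2,X_3] = 1.65 / (2.3022 · 1.9235) = 1.65 / 4.4283 = 0.3726
  r[X_3,X_3] = 1 (diagonal).

R is symmetric with unit diagonal. Assembling:

R = [[1, 0, 0.7798],
 [0, 1, 0.3726],
 [0.7798, 0.3726, 1]]


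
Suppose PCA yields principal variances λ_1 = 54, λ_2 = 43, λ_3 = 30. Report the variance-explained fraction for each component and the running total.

Step 1 — total variance = trace(Sigma) = Σ λ_i = 54 + 43 + 30 = 127.

Step 2 — fraction explained by component i = λ_i / Σ λ:
  PC1: 54/127 = 0.4252
  PC2: 43/127 = 0.3386
  PC3: 30/127 = 0.2362

Step 3 — cumulative fraction after k components = (λ_1 + ... + λ_k) / Σ λ:
  k = 1: 54/127 = 0.4252
  k = 2: (54 + 43)/127 = 97/127 = 0.7638
  k = 3: (54 + 43 + 30)/127 = 127/127 = 1

Summary (fraction, with percent):

explained: PC1 0.4252 (42.52%), PC2 0.3386 (33.86%), PC3 0.2362 (23.62%);  cumulative: 0.4252, 0.7638, 1


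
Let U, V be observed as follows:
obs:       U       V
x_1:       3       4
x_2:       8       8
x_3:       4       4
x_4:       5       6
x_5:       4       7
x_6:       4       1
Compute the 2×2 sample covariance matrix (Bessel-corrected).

Step 1 — column means:
  mean(U) = (3 + 8 + 4 + 5 + 4 + 4) / 6 = 28/6 = 4.6667
  mean(V) = (4 + 8 + 4 + 6 + 7 + 1) / 6 = 30/6 = 5

Step 2 — sample covariance S[i,j] = (1/(n-1)) · Σ_k (x_{k,i} - mean_i) · (x_{k,j} - mean_j), with n-1 = 5.
  S[U,U] = ((-1.6667)·(-1.6667) + (3.3333)·(3.3333) + (-0.6667)·(-0.6667) + (0.3333)·(0.3333) + (-0.6667)·(-0.6667) + (-0.6667)·(-0.6667)) / 5 = 15.3333/5 = 3.0667
  S[U,V] = ((-1.6667)·(-1) + (3.3333)·(3) + (-0.6667)·(-1) + (0.3333)·(1) + (-0.6667)·(2) + (-0.6667)·(-4)) / 5 = 14/5 = 2.8
  S[V,V] = ((-1)·(-1) + (3)·(3) + (-1)·(-1) + (1)·(1) + (2)·(2) + (-4)·(-4)) / 5 = 32/5 = 6.4

S is symmetric (S[j,i] = S[i,j]). Assembling:

S = [[3.0667, 2.8],
 [2.8, 6.4]]


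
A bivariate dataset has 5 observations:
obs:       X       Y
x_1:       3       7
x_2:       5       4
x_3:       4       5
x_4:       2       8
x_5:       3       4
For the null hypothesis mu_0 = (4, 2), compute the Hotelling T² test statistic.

Step 1 — sample mean vector:
  mean(X) = (3 + 5 + 4 + 2 + 3) / 5 = 17/5 = 3.4
  mean(Y) = (7 + 4 + 5 + 8 + 4) / 5 = 28/5 = 5.6
  x̄ = (3.4, 5.6),  deviation x̄ - mu_0 = (3.4, 5.6) - (4, 2) = (-0.6, 3.6).

Step 2 — sample covariance matrix, S[i,j] = (1/(n-1)) · Σ_k (x_{k,i} - mean_i) · (x_{k,j} - mean_j), divisor n-1 = 4:
  S[X,X] = ((-0.4)·(-0.4) + (1.6)·(1.6) + (0.6)·(0.6) + (-1.4)·(-1.4) + (-0.4)·(-0.4)) / 4 = 5.2/4 = 1.3
  S[X,Y] = ((-0.4)·(1.4) + (1.6)·(-1.6) + (0.6)·(-0.6) + (-1.4)·(2.4) + (-0.4)·(-1.6)) / 4 = -6.2/4 = -1.55
  S[Y,Y] = ((1.4)·(1.4) + (-1.6)·(-1.6) + (-0.6)·(-0.6) + (2.4)·(2.4) + (-1.6)·(-1.6)) / 4 = 13.2/4 = 3.3
  S = [[1.3, -1.55],
 [-1.55, 3.3]].

Step 3 — invert S. det(S) = 1.3·3.3 - (-1.55)² = 1.8875.
  S^{-1} = (1/det) · [[d, -b], [-b, a]] = [[1.7483, 0.8212],
 [0.8212, 0.6887]].

Step 4 — quadratic form (x̄ - mu_0)^T · S^{-1} · (x̄ - mu_0):
  S^{-1} · (x̄ - mu_0) = (1.9073, 1.9868),
  (x̄ - mu_0)^T · [...] = (-0.6)·(1.9073) + (3.6)·(1.9868) = 6.0079.

Step 5 — scale by n: T² = 5 · 6.0079 = 30.0397.

T² ≈ 30.0397


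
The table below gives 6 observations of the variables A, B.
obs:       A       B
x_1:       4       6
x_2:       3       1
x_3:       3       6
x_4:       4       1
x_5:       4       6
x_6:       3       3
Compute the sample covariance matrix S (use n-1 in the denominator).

Step 1 — column means:
  mean(A) = (4 + 3 + 3 + 4 + 4 + 3) / 6 = 21/6 = 3.5
  mean(B) = (6 + 1 + 6 + 1 + 6 + 3) / 6 = 23/6 = 3.8333

Step 2 — sample covariance S[i,j] = (1/(n-1)) · Σ_k (x_{k,i} - mean_i) · (x_{k,j} - mean_j), with n-1 = 5.
  S[A,A] = ((0.5)·(0.5) + (-0.5)·(-0.5) + (-0.5)·(-0.5) + (0.5)·(0.5) + (0.5)·(0.5) + (-0.5)·(-0.5)) / 5 = 1.5/5 = 0.3
  S[A,B] = ((0.5)·(2.1667) + (-0.5)·(-2.8333) + (-0.5)·(2.1667) + (0.5)·(-2.8333) + (0.5)·(2.1667) + (-0.5)·(-0.8333)) / 5 = 1.5/5 = 0.3
  S[B,B] = ((2.1667)·(2.1667) + (-2.8333)·(-2.8333) + (2.1667)·(2.1667) + (-2.8333)·(-2.8333) + (2.1667)·(2.1667) + (-0.8333)·(-0.8333)) / 5 = 30.8333/5 = 6.1667

S is symmetric (S[j,i] = S[i,j]). Assembling:

S = [[0.3, 0.3],
 [0.3, 6.1667]]


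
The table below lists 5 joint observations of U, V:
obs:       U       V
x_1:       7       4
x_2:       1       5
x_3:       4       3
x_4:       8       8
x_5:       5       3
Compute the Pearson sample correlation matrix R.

Step 1 — column means:
  mean(U) = (7 + 1 + 4 + 8 + 5) / 5 = 25/5 = 5
  mean(V) = (4 + 5 + 3 + 8 + 3) / 5 = 23/5 = 4.6

Step 2 — sample variances and covariances s[i,j] = (1/(n-1)) · Σ_k (x_{k,i} - mean_i) · (x_{k,j} - mean_j), with n-1 = 4:
  s[U,U] = ((2)·(2) + (-4)·(-4) + (-1)·(-1) + (3)·(3) + (0)·(0)) / 4 = 30/4 = 7.5
  s[U,V] = ((2)·(-0.6) + (-4)·(0.4) + (-1)·(-1.6) + (3)·(3.4) + (0)·(-1.6)) / 4 = 9/4 = 2.25
  s[V,V] = ((-0.6)·(-0.6) + (0.4)·(0.4) + (-1.6)·(-1.6) + (3.4)·(3.4) + (-1.6)·(-1.6)) / 4 = 17.2/4 = 4.3
  Sample standard deviations s_i = √(s[i,i]):
  s(U) = √(7.5) = 2.7386
  s(V) = √(4.3) = 2.0736

Step 3 — r_{ij} = s_{ij} / (s_i · s_j):
  r[U,U] = 1 (diagonal).
  r[U,V] = 2.25 / (2.7386 · 2.0736) = 2.25 / 5.6789 = 0.3962
  r[V,V] = 1 (diagonal).

R is symmetric with unit diagonal. Assembling:

R = [[1, 0.3962],
 [0.3962, 1]]


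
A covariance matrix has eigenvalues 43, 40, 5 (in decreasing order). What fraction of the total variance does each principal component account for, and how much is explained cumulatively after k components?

Step 1 — total variance = trace(Sigma) = Σ λ_i = 43 + 40 + 5 = 88.

Step 2 — fraction explained by component i = λ_i / Σ λ:
  PC1: 43/88 = 0.4886
  PC2: 40/88 = 0.4545
  PC3: 5/88 = 0.0568

Step 3 — cumulative fraction after k components = (λ_1 + ... + λ_k) / Σ λ:
  k = 1: 43/88 = 0.4886
  k = 2: (43 + 40)/88 = 83/88 = 0.9432
  k = 3: (43 + 40 + 5)/88 = 88/88 = 1

Summary (fraction, with percent):

explained: PC1 0.4886 (48.86%), PC2 0.4545 (45.45%), PC3 0.0568 (5.68%);  cumulative: 0.4886, 0.9432, 1


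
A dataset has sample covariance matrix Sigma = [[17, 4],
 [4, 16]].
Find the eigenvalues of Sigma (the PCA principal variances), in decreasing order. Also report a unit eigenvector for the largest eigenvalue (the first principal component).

Step 1 — characteristic polynomial of 2×2 Sigma:
  det(Sigma - λI) = λ² - trace · λ + det = 0.
  trace = 17 + 16 = 33, det = 17·16 - (4)² = 256.
Step 2 — discriminant:
  Δ = trace² - 4·det = 1089 - 1024 = 65.
Step 3 — eigenvalues:
  λ = (trace ± √Δ)/2 = (33 ± 8.0623)/2,
  λ_1 = 20.5311,  λ_2 = 12.4689.

Step 4 — unit eigenvector for λ_1: solve (Sigma - λ_1 I)v = 0. First row:
  (17 - 20.5311)·v_x + (4)·v_y = 0, i.e. (-3.5311)·v_x + (4)·v_y = 0,
  so v ∝ (b, λ_1 - a) = (4, 3.5311) = u.
  ||u|| = √((4)² + (3.5311)²) = √(28.4689) ≈ 5.3356,
  v_1 = u/||u|| ≈ (0.7497, 0.6618) (||v_1|| = 1).

λ_1 = 20.5311,  λ_2 = 12.4689;  v_1 ≈ (0.7497, 0.6618)


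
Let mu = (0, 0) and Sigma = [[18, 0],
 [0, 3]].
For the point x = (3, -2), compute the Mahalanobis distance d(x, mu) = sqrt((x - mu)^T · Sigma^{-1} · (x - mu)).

Step 1 — centre the observation: (x - mu) = (3, -2).

Step 2 — invert Sigma. det(Sigma) = 18·3 - (0)² = 54.
  Sigma^{-1} = (1/det) · [[d, -b], [-b, a]] = [[0.0556, 0],
 [0, 0.3333]].

Step 3 — form the quadratic (x - mu)^T · Sigma^{-1} · (x - mu):
  Sigma^{-1} · (x - mu) = (0.1667, -0.6667).
  (x - mu)^T · [Sigma^{-1} · (x - mu)] = (3)·(0.1667) + (-2)·(-0.6667) = 1.8333.

Step 4 — take square root: d = √(1.8333) ≈ 1.354.

d(x, mu) = √(1.8333) ≈ 1.354


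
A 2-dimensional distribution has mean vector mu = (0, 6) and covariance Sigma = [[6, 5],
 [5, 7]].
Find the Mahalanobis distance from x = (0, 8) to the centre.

Step 1 — centre the observation: (x - mu) = (0, 2).

Step 2 — invert Sigma. det(Sigma) = 6·7 - (5)² = 17.
  Sigma^{-1} = (1/det) · [[d, -b], [-b, a]] = [[0.4118, -0.2941],
 [-0.2941, 0.3529]].

Step 3 — form the quadratic (x - mu)^T · Sigma^{-1} · (x - mu):
  Sigma^{-1} · (x - mu) = (-0.5882, 0.7059).
  (x - mu)^T · [Sigma^{-1} · (x - mu)] = (0)·(-0.5882) + (2)·(0.7059) = 1.4118.

Step 4 — take square root: d = √(1.4118) ≈ 1.1882.

d(x, mu) = √(1.4118) ≈ 1.1882


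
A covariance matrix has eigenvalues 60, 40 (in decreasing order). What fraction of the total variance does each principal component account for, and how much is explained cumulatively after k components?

Step 1 — total variance = trace(Sigma) = Σ λ_i = 60 + 40 = 100.

Step 2 — fraction explained by component i = λ_i / Σ λ:
  PC1: 60/100 = 0.6
  PC2: 40/100 = 0.4

Step 3 — cumulative fraction after k components = (λ_1 + ... + λ_k) / Σ λ:
  k = 1: 60/100 = 0.6
  k = 2: (60 + 40)/100 = 100/100 = 1

Summary (fraction, with percent):

explained: PC1 0.6 (60%), PC2 0.4 (40%);  cumulative: 0.6, 1


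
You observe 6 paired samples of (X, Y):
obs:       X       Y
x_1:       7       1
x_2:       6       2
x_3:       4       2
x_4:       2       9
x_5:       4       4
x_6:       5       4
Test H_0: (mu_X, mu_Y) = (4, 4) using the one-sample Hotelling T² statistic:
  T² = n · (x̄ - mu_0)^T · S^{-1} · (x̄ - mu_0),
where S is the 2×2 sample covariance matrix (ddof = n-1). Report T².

Step 1 — sample mean vector:
  mean(X) = (7 + 6 + 4 + 2 + 4 + 5) / 6 = 28/6 = 4.6667
  mean(Y) = (1 + 2 + 2 + 9 + 4 + 4) / 6 = 22/6 = 3.6667
  x̄ = (4.6667, 3.6667),  deviation x̄ - mu_0 = (4.6667, 3.6667) - (4, 4) = (0.6667, -0.3333).

Step 2 — sample covariance matrix, S[i,j] = (1/(n-1)) · Σ_k (x_{k,i} - mean_i) · (x_{k,j} - mean_j), divisor n-1 = 5:
  S[X,X] = ((2.3333)·(2.3333) + (1.3333)·(1.3333) + (-0.6667)·(-0.6667) + (-2.6667)·(-2.6667) + (-0.6667)·(-0.6667) + (0.3333)·(0.3333)) / 5 = 15.3333/5 = 3.0667
  S[X,Y] = ((2.3333)·(-2.6667) + (1.3333)·(-1.6667) + (-0.6667)·(-1.6667) + (-2.6667)·(5.3333) + (-0.6667)·(0.3333) + (0.3333)·(0.3333)) / 5 = -21.6667/5 = -4.3333
  S[Y,Y] = ((-2.6667)·(-2.6667) + (-1.6667)·(-1.6667) + (-1.6667)·(-1.6667) + (5.3333)·(5.3333) + (0.3333)·(0.3333) + (0.3333)·(0.3333)) / 5 = 41.3333/5 = 8.2667
  S = [[3.0667, -4.3333],
 [-4.3333, 8.2667]].

Step 3 — invert S. det(S) = 3.0667·8.2667 - (-4.3333)² = 6.5733.
  S^{-1} = (1/det) · [[d, -b], [-b, a]] = [[1.2576, 0.6592],
 [0.6592, 0.4665]].

Step 4 — quadratic form (x̄ - mu_0)^T · S^{-1} · (x̄ - mu_0):
  S^{-1} · (x̄ - mu_0) = (0.6187, 0.284),
  (x̄ - mu_0)^T · [...] = (0.6667)·(0.6187) + (-0.3333)·(0.284) = 0.3178.

Step 5 — scale by n: T² = 6 · 0.3178 = 1.9067.

T² ≈ 1.9067


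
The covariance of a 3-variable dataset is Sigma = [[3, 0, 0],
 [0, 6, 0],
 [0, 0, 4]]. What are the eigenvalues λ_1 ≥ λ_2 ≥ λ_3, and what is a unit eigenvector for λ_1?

Step 1 — characteristic polynomial p(λ) = det(λI - Sigma) = λ³ - tr·λ² + c_1·λ - det, where tr = trace, c_1 = sum of the principal 2×2 minors, det = det(Sigma):
  tr = 3 + 6 + 4 = 13,
  c_1 = (3·6 - (0)²) + (3·4 - (0)²) + (6·4 - (0)²) = 18 + 12 + 24 = 54,
  det = 3·(6·4 - (0)²) - (0)·((0)·4 - (0)·(0)) + (0)·((0)·(0) - 6·(0)) = 3·(24) - (0)·(0) + (0)·(0) = 72.
  So p(λ) = λ³ - 13λ² + 54λ - 72.
Step 2 — look for an integer root (rational root theorem: any rational root is an integer divisor of 72). Testing λ = 3:
  p(3) = 27 - 117 + 162 - 72 = 0  ✓
  Dividing out (λ - 3): p(λ) = (λ - 3)(λ² - 10λ + 24).
Step 3 — remaining eigenvalues from the quadratic λ² - 10λ + 24 = 0:
  Δ = 10² - 4·24 = 100 - 96 = 4,  λ = (10 ± √4)/2 = (10 ± 2)/2 = 6 or 4.
  Sorted: λ_1 = 6,  λ_2 = 4,  λ_3 = 3  (check: sum = 13 = tr ✓).

Step 4 — unit eigenvector for λ_1 = 6: v spans the null space of (Sigma - λ_1 I), whose rows are
  r_1 = (-3, 0, 0),  r_2 = (0, 0, 0),  r_3 = (0, 0, -2).
  v is orthogonal to every row, so take v ∝ r_1 × r_3 = ((0)·(-2) - (0)·(0), (0)·(0) - (-3)·(-2), (-3)·(0) - (0)·(0)) = (0, -6, 0).
  Rescale (divide by 6; multiply by -1 so the first nonzero entry is positive): u = (0, 1, 0).
  ||u|| = √((0)² + (1)² + (0)²) = √(1) = 1,  v_1 = u/||u|| ≈ (0, 1, 0) (||v_1|| = 1).

λ_1 = 6,  λ_2 = 4,  λ_3 = 3;  v_1 ≈ (0, 1, 0)
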